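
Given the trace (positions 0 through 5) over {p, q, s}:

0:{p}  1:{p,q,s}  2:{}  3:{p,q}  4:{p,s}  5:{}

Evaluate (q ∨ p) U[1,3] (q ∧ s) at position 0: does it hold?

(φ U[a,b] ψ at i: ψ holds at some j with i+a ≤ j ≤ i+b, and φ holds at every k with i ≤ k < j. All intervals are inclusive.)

True

Need some j in [1,3] with (q ∧ s), and (q ∨ p) at every k in [0,j-1].
  j=1: (q ∧ s) holds; (q ∨ p) holds at every k in [0,0] → satisfied.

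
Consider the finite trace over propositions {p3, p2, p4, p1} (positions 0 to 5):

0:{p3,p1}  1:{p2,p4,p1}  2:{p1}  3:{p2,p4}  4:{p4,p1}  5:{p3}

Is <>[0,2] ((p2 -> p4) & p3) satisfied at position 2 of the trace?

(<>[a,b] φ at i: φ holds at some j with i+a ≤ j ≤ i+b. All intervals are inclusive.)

Check ((p2 -> p4) & p3) at each j in [2,4]:
  j=2: false
  j=3: false
  j=4: false
No position in the window satisfies it → formula fails.

False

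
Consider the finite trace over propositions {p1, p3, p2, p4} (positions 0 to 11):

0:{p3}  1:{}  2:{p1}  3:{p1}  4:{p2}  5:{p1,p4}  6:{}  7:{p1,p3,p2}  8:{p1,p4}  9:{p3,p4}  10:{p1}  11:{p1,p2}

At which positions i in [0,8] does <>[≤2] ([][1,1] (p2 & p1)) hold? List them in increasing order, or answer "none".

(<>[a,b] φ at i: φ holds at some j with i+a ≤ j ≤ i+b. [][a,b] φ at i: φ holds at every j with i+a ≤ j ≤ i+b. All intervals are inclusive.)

4, 5, 6, 8

Evaluate at each i in [0,8]:
  i=0: ✗ (none in [0,2])
  i=1: ✗ (none in [1,3])
  i=2: ✗ (none in [2,4])
  i=3: ✗ (none in [3,5])
  i=4: ✓ (witness j=6)
  i=5: ✓ (witness j=6)
  i=6: ✓ (witness j=6)
  i=7: ✗ (none in [7,9])
  i=8: ✓ (witness j=10)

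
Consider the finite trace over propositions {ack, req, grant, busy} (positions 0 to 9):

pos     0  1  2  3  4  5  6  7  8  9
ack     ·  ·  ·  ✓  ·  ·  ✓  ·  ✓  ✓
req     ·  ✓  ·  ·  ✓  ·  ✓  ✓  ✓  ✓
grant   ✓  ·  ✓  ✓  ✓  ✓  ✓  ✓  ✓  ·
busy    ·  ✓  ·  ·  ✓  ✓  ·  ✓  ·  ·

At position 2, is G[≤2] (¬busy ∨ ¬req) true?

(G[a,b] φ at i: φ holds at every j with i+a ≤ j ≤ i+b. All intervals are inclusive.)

No

Check (¬busy ∨ ¬req) at every j in [2,4]:
  j=2: true
  j=3: true
  j=4: false
Fails at j=4 → formula fails.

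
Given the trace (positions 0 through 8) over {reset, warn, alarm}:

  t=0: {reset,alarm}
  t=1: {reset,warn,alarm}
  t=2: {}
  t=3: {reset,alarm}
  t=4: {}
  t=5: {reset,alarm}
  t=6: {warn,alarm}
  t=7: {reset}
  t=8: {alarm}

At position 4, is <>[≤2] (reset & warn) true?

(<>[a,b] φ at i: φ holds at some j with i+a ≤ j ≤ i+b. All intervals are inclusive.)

Does not hold

Check (reset & warn) at each j in [4,6]:
  j=4: false
  j=5: false
  j=6: false
No position in the window satisfies it → formula fails.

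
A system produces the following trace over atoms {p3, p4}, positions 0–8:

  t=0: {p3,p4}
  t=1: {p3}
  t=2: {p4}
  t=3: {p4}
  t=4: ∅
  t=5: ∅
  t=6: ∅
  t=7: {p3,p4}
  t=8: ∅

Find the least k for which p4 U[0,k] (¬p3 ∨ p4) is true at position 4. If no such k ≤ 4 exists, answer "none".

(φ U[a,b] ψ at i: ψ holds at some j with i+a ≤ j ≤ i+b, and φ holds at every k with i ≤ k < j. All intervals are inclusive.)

0

Need earliest j ≥ 4 with (¬p3 ∨ p4), and p4 at every k in [4,j-1].
  j=4: rhs holds (empty prefix). k = 0.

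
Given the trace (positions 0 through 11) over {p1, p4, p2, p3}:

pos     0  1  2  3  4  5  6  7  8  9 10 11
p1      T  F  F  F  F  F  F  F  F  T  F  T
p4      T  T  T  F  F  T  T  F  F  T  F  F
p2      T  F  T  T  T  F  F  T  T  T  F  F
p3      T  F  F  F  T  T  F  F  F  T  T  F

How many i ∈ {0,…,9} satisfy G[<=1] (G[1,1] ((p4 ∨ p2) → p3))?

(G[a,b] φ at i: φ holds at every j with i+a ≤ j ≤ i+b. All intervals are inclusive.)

Evaluate at each i in [0,9]:
  i=0: ✗ (fails at j=0)
  i=1: ✗ (fails at j=1)
  i=2: ✗ (fails at j=2)
  i=3: ✓ (all of [3,4])
  i=4: ✗ (fails at j=5)
  i=5: ✗ (fails at j=5)
  i=6: ✗ (fails at j=6)
  i=7: ✗ (fails at j=7)
  i=8: ✓ (all of [8,9])
  i=9: ✓ (all of [9,10])
Positions where it holds: {3, 8, 9} → 3.

3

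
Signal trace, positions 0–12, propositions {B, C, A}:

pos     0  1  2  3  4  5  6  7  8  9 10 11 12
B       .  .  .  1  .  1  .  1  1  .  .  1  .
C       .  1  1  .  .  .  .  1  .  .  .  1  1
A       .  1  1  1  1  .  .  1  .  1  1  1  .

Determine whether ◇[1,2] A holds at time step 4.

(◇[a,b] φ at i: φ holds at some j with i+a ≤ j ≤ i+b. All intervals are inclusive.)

Does not hold

Check A at each j in [5,6]:
  j=5: false
  j=6: false
No position in the window satisfies it → formula fails.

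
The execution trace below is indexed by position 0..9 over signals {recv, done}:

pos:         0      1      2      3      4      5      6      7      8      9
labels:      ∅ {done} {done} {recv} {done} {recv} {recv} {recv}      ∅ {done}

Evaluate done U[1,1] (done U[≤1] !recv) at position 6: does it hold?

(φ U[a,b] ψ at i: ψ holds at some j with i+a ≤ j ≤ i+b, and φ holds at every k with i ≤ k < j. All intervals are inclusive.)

No

Need some j in [7,7] with (done U[≤1] !recv), and done at every k in [6,j-1].
  j=7: (done U[≤1] !recv) — fails.
No j in the window works → until fails.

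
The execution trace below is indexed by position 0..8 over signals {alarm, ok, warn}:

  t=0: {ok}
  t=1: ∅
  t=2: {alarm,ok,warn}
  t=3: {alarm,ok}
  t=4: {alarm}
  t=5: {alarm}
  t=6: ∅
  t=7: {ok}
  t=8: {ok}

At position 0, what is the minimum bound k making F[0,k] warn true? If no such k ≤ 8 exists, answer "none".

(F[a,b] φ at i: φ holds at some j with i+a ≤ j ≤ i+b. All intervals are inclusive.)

2

Scan j = 0,1,… for warn:
  j=0: fails
  j=1: fails
  j=2: holds
First hit at j=2, so smallest k = 2-0 = 2.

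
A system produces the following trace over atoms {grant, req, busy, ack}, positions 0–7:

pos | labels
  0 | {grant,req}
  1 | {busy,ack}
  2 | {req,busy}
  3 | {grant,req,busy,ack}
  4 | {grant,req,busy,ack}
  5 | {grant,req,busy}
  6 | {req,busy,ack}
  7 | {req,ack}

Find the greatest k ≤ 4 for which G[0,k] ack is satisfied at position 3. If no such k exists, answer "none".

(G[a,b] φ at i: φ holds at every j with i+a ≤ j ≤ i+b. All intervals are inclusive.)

ack must hold from j=3 onward; find where it first fails.
  j=3: holds
  j=4: holds
  j=5: fails
Holds on [3,4], so largest k = 1.

1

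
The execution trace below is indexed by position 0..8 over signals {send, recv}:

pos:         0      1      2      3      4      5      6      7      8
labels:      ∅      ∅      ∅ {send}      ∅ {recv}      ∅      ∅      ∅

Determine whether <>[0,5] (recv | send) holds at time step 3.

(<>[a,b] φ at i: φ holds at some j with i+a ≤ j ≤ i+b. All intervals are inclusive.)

Check (recv | send) at each j in [3,8]:
  j=3: true
  j=4: false
  j=5: true
  j=6: false
  j=7: false
  j=8: false
Found at j=3 → formula holds.

True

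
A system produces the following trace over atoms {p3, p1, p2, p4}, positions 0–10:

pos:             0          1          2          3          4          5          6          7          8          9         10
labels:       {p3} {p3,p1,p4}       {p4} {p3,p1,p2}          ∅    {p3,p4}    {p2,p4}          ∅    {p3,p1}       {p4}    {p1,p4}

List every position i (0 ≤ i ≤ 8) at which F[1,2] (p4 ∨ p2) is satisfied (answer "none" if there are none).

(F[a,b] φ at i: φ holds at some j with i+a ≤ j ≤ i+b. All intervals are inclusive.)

Evaluate at each i in [0,8]:
  i=0: ✓ (witness j=1)
  i=1: ✓ (witness j=2)
  i=2: ✓ (witness j=3)
  i=3: ✓ (witness j=5)
  i=4: ✓ (witness j=5)
  i=5: ✓ (witness j=6)
  i=6: ✗ (none in [7,8])
  i=7: ✓ (witness j=9)
  i=8: ✓ (witness j=9)

0, 1, 2, 3, 4, 5, 7, 8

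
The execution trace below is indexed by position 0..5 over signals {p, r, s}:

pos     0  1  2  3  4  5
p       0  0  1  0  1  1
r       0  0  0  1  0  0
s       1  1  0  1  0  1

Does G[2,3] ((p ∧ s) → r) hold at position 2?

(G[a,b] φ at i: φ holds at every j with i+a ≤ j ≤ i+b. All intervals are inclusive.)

No

Check ((p ∧ s) → r) at every j in [4,5]:
  j=4: antecedent false → ✓
  j=5: antecedent true; consequent false → ✗
Fails at j=5 → formula fails.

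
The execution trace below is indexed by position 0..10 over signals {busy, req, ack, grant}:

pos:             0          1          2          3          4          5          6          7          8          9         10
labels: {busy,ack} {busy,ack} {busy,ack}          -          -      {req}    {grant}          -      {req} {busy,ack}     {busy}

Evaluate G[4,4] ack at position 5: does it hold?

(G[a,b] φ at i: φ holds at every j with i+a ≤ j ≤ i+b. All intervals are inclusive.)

Check ack at every j in [9,9]:
  j=9: true
All positions satisfy it → formula holds.

Yes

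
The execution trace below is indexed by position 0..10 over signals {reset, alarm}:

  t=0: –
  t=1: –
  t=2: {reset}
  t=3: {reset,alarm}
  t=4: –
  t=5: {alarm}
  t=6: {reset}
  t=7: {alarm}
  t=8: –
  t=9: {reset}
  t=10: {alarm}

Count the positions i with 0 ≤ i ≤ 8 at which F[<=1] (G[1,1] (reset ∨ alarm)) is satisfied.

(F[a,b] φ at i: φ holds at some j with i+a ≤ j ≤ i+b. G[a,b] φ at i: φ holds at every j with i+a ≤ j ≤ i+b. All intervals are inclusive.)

Evaluate at each i in [0,8]:
  i=0: ✓ (witness j=1)
  i=1: ✓ (witness j=1)
  i=2: ✓ (witness j=2)
  i=3: ✓ (witness j=4)
  i=4: ✓ (witness j=4)
  i=5: ✓ (witness j=5)
  i=6: ✓ (witness j=6)
  i=7: ✓ (witness j=8)
  i=8: ✓ (witness j=8)
Positions where it holds: {0, 1, 2, 3, 4, 5, 6, 7, 8} → 9.

9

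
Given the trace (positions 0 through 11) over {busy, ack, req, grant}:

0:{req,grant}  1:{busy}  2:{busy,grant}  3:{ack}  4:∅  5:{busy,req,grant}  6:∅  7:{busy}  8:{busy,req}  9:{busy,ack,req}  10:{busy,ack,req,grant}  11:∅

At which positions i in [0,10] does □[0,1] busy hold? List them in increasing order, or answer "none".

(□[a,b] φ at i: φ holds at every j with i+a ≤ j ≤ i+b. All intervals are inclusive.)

Evaluate at each i in [0,10]:
  i=0: ✗ (fails at j=0)
  i=1: ✓ (all of [1,2])
  i=2: ✗ (fails at j=3)
  i=3: ✗ (fails at j=3)
  i=4: ✗ (fails at j=4)
  i=5: ✗ (fails at j=6)
  i=6: ✗ (fails at j=6)
  i=7: ✓ (all of [7,8])
  i=8: ✓ (all of [8,9])
  i=9: ✓ (all of [9,10])
  i=10: ✗ (fails at j=11)

1, 7, 8, 9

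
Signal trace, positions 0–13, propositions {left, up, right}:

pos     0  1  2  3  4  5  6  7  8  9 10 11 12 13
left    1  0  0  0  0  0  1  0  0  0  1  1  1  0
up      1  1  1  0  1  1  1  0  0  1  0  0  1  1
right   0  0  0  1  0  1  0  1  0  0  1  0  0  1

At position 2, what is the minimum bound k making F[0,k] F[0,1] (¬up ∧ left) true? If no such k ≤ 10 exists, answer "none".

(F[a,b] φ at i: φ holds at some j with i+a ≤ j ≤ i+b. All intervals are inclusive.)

7

Scan j = 2,3,… for F[0,1] (¬up ∧ left):
  j=2: fails
  j=3: fails
  j=4: fails
  j=5: fails
  j=6: fails
  j=7: fails
  j=8: fails
  j=9: holds
First hit at j=9, so smallest k = 9-2 = 7.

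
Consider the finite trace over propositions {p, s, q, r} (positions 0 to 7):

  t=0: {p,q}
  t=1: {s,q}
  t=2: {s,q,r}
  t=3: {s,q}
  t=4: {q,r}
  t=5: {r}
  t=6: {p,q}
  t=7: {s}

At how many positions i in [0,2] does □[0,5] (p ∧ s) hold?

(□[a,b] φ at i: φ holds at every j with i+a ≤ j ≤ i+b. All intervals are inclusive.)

Evaluate at each i in [0,2]:
  i=0: ✗ (fails at j=0)
  i=1: ✗ (fails at j=1)
  i=2: ✗ (fails at j=2)
Positions where it holds: {} → 0.

0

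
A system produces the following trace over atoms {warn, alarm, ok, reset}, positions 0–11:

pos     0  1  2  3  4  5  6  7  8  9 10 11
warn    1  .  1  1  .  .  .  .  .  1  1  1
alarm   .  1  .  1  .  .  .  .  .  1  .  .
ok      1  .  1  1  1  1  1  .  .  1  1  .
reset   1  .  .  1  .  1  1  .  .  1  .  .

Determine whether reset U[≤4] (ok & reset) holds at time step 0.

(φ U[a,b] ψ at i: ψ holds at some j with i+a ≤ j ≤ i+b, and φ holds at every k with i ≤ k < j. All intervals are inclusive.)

Need some j in [0,4] with (ok & reset), and reset at every k in [0,j-1].
  j=0: (ok & reset) holds; no prefix to check → satisfied.

Holds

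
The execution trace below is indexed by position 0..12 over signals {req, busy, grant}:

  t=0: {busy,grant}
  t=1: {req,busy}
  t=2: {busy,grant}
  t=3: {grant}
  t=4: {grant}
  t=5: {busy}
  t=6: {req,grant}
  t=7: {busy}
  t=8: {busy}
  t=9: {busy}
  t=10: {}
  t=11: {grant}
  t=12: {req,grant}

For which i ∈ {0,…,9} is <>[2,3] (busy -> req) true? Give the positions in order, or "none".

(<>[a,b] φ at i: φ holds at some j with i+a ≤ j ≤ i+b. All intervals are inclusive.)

0, 1, 2, 3, 4, 7, 8, 9

Evaluate at each i in [0,9]:
  i=0: ✓ (witness j=3)
  i=1: ✓ (witness j=3)
  i=2: ✓ (witness j=4)
  i=3: ✓ (witness j=6)
  i=4: ✓ (witness j=6)
  i=5: ✗ (none in [7,8])
  i=6: ✗ (none in [8,9])
  i=7: ✓ (witness j=10)
  i=8: ✓ (witness j=10)
  i=9: ✓ (witness j=11)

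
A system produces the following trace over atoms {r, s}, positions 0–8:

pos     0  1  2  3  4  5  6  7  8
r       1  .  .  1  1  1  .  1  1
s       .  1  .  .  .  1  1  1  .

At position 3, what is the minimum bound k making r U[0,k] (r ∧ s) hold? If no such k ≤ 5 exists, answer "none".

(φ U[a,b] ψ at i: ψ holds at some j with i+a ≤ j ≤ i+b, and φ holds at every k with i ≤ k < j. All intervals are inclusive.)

Need earliest j ≥ 3 with (r ∧ s), and r at every k in [3,j-1].
  j=3: rhs fails.
  j=4: rhs fails.
  j=5: rhs holds; lhs holds on [3,4]. k = 2.

2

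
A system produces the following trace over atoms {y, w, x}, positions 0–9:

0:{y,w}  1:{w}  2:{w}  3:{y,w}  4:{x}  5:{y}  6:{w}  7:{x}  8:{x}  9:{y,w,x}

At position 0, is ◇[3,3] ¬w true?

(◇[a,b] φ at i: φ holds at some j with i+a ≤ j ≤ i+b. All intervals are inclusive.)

Check ¬w at each j in [3,3]:
  j=3: false
No position in the window satisfies it → formula fails.

No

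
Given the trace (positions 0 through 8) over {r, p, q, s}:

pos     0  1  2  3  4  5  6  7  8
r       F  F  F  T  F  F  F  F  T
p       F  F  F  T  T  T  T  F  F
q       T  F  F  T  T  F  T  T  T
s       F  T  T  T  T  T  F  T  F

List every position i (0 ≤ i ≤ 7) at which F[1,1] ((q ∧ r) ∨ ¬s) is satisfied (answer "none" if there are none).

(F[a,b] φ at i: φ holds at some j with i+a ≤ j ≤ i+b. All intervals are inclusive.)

Evaluate at each i in [0,7]:
  i=0: ✗ (none in [1,1])
  i=1: ✗ (none in [2,2])
  i=2: ✓ (witness j=3)
  i=3: ✗ (none in [4,4])
  i=4: ✗ (none in [5,5])
  i=5: ✓ (witness j=6)
  i=6: ✗ (none in [7,7])
  i=7: ✓ (witness j=8)

2, 5, 7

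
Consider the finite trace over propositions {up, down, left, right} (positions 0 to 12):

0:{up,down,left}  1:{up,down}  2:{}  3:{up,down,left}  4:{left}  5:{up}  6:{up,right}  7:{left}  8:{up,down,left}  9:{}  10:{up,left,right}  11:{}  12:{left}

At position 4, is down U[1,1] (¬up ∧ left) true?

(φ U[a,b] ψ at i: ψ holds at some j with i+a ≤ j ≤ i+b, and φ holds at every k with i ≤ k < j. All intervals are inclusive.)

Need some j in [5,5] with (¬up ∧ left), and down at every k in [4,j-1].
  j=5: (¬up ∧ left) false.
No j in the window works → until fails.

No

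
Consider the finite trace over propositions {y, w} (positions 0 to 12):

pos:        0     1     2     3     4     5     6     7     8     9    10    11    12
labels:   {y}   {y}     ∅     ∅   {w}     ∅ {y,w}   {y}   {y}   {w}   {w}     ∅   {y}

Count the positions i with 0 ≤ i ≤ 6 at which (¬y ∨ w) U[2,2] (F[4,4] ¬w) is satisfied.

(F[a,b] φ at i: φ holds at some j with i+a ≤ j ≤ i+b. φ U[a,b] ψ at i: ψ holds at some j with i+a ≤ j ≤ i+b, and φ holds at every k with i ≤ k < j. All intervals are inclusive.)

Evaluate at each i in [0,6]:
  i=0: ✗ (no rhs in [2,2])
  i=1: ✗ (lhs fails at k=1 before rhs at j=3)
  i=2: ✓ (rhs at j=4; lhs holds on [2,3])
  i=3: ✗ (no rhs in [5,5])
  i=4: ✗ (no rhs in [6,6])
  i=5: ✓ (rhs at j=7; lhs holds on [5,6])
  i=6: ✗ (lhs fails at k=7 before rhs at j=8)
Positions where it holds: {2, 5} → 2.

2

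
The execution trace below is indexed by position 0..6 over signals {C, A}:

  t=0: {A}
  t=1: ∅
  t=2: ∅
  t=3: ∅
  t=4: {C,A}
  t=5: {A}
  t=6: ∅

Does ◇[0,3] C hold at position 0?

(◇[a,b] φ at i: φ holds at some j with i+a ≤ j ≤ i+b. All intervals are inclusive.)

Check C at each j in [0,3]:
  j=0: false
  j=1: false
  j=2: false
  j=3: false
No position in the window satisfies it → formula fails.

Does not hold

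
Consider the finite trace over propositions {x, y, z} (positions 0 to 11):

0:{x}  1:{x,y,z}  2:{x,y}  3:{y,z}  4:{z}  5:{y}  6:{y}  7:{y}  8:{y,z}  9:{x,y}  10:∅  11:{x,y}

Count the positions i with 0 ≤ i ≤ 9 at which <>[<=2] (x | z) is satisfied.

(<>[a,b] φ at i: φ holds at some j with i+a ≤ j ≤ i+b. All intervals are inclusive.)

9

Evaluate at each i in [0,9]:
  i=0: ✓ (witness j=0)
  i=1: ✓ (witness j=1)
  i=2: ✓ (witness j=2)
  i=3: ✓ (witness j=3)
  i=4: ✓ (witness j=4)
  i=5: ✗ (none in [5,7])
  i=6: ✓ (witness j=8)
  i=7: ✓ (witness j=8)
  i=8: ✓ (witness j=8)
  i=9: ✓ (witness j=9)
Positions where it holds: {0, 1, 2, 3, 4, 6, 7, 8, 9} → 9.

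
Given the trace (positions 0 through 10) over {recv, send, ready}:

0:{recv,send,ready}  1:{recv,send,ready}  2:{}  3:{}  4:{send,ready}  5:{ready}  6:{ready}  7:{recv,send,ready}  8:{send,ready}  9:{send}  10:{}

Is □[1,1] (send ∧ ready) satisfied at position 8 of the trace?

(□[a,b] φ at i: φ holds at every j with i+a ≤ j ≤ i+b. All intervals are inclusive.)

Check (send ∧ ready) at every j in [9,9]:
  j=9: false
Fails at j=9 → formula fails.

False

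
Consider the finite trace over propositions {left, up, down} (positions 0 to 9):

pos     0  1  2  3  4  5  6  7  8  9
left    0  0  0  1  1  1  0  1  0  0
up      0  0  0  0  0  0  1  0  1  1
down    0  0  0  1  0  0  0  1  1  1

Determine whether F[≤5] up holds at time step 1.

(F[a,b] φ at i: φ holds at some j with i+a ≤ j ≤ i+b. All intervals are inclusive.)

Yes

Check up at each j in [1,6]:
  j=1: false
  j=2: false
  j=3: false
  j=4: false
  j=5: false
  j=6: true
Found at j=6 → formula holds.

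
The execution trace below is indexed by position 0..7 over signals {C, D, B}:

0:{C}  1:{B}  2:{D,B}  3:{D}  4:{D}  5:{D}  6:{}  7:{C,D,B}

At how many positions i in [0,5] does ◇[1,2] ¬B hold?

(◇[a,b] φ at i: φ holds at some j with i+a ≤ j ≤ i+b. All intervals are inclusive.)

Evaluate at each i in [0,5]:
  i=0: ✗ (none in [1,2])
  i=1: ✓ (witness j=3)
  i=2: ✓ (witness j=3)
  i=3: ✓ (witness j=4)
  i=4: ✓ (witness j=5)
  i=5: ✓ (witness j=6)
Positions where it holds: {1, 2, 3, 4, 5} → 5.

5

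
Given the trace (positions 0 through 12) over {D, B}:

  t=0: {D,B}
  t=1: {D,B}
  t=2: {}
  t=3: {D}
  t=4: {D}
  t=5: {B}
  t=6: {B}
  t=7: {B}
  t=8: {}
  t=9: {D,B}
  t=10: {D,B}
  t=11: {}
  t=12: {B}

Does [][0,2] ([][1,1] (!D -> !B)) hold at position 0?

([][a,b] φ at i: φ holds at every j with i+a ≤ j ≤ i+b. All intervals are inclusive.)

Check [][1,1] (!D -> !B) at every j in [0,2]:
  j=0: holds on [1,1]
  j=1: holds on [2,2]
  j=2: holds on [3,3]
All positions satisfy it → formula holds.

Yes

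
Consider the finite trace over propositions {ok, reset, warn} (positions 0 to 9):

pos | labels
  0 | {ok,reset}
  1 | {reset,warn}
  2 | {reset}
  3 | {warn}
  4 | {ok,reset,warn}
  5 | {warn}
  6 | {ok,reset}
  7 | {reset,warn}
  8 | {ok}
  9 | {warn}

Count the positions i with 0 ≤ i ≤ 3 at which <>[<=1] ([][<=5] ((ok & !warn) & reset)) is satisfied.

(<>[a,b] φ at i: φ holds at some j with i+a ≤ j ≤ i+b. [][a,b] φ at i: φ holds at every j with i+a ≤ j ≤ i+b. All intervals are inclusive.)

Evaluate at each i in [0,3]:
  i=0: ✗ (none in [0,1])
  i=1: ✗ (none in [1,2])
  i=2: ✗ (none in [2,3])
  i=3: ✗ (none in [3,4])
Positions where it holds: {} → 0.

0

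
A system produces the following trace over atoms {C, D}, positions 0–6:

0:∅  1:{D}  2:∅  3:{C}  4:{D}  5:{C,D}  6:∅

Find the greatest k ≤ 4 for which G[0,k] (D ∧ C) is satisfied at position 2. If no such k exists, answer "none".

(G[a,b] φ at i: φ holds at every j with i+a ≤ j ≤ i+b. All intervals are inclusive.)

(D ∧ C) must hold from j=2 onward; find where it first fails.
  j=2: fails → no k works.

none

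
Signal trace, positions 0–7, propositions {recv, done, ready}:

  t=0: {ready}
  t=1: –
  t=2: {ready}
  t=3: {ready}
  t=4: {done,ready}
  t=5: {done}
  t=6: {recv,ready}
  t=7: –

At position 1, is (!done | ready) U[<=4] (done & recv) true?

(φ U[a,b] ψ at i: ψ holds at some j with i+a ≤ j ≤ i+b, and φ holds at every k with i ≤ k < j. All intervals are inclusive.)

Does not hold

Need some j in [1,5] with (done & recv), and (!done | ready) at every k in [1,j-1].
  j=1: (done & recv) false.
  j=2: (done & recv) false.
  j=3: (done & recv) false.
  j=4: (done & recv) false.
  j=5: (done & recv) false.
No j in the window works → until fails.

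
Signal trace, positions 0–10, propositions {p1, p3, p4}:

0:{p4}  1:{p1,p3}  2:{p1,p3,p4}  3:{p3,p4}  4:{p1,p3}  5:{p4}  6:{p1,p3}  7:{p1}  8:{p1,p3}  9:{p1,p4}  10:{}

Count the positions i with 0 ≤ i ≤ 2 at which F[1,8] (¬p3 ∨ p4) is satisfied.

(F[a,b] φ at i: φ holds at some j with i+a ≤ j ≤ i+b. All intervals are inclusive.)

Evaluate at each i in [0,2]:
  i=0: ✓ (witness j=2)
  i=1: ✓ (witness j=2)
  i=2: ✓ (witness j=3)
Positions where it holds: {0, 1, 2} → 3.

3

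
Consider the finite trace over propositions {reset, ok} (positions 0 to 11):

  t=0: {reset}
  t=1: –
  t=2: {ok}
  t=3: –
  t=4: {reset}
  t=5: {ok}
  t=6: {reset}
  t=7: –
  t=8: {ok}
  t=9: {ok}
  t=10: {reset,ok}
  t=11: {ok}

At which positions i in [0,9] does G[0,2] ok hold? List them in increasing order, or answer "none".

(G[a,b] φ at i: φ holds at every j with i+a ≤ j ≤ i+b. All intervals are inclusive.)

8, 9

Evaluate at each i in [0,9]:
  i=0: ✗ (fails at j=0)
  i=1: ✗ (fails at j=1)
  i=2: ✗ (fails at j=3)
  i=3: ✗ (fails at j=3)
  i=4: ✗ (fails at j=4)
  i=5: ✗ (fails at j=6)
  i=6: ✗ (fails at j=6)
  i=7: ✗ (fails at j=7)
  i=8: ✓ (all of [8,10])
  i=9: ✓ (all of [9,11])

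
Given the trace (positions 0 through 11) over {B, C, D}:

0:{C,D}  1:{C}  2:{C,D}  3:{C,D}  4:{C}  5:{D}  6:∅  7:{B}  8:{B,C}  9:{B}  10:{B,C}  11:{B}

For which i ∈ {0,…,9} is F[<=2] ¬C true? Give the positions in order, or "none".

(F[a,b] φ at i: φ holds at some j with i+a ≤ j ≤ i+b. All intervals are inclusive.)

Evaluate at each i in [0,9]:
  i=0: ✗ (none in [0,2])
  i=1: ✗ (none in [1,3])
  i=2: ✗ (none in [2,4])
  i=3: ✓ (witness j=5)
  i=4: ✓ (witness j=5)
  i=5: ✓ (witness j=5)
  i=6: ✓ (witness j=6)
  i=7: ✓ (witness j=7)
  i=8: ✓ (witness j=9)
  i=9: ✓ (witness j=9)

3, 4, 5, 6, 7, 8, 9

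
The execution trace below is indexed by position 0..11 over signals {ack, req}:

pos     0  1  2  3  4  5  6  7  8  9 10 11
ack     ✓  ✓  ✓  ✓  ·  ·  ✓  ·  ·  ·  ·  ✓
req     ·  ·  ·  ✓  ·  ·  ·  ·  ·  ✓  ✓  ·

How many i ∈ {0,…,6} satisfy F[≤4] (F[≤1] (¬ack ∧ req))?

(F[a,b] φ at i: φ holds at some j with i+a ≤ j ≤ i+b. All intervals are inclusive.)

Evaluate at each i in [0,6]:
  i=0: ✗ (none in [0,4])
  i=1: ✗ (none in [1,5])
  i=2: ✗ (none in [2,6])
  i=3: ✗ (none in [3,7])
  i=4: ✓ (witness j=8)
  i=5: ✓ (witness j=8)
  i=6: ✓ (witness j=8)
Positions where it holds: {4, 5, 6} → 3.

3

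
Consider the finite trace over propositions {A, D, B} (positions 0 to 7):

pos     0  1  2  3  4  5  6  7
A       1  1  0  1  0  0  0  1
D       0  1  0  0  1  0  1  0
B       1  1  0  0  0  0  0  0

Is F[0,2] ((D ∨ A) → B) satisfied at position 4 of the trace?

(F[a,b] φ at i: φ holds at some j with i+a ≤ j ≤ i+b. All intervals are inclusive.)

Holds

Check ((D ∨ A) → B) at each j in [4,6]:
  j=4: false
  j=5: true
  j=6: false
Found at j=5 → formula holds.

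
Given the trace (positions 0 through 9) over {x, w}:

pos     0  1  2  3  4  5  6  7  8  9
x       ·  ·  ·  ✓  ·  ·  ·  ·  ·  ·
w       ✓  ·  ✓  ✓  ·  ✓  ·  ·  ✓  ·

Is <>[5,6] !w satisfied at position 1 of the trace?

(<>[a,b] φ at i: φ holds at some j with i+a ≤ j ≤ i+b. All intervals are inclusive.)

Check !w at each j in [6,7]:
  j=6: true
  j=7: true
Found at j=6 → formula holds.

True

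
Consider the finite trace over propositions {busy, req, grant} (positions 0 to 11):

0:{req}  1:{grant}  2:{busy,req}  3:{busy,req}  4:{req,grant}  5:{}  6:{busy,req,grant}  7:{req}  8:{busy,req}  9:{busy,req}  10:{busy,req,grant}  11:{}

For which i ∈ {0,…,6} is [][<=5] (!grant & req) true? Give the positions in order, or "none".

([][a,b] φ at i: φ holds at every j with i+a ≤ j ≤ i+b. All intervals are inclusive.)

none

Evaluate at each i in [0,6]:
  i=0: ✗ (fails at j=1)
  i=1: ✗ (fails at j=1)
  i=2: ✗ (fails at j=4)
  i=3: ✗ (fails at j=4)
  i=4: ✗ (fails at j=4)
  i=5: ✗ (fails at j=5)
  i=6: ✗ (fails at j=6)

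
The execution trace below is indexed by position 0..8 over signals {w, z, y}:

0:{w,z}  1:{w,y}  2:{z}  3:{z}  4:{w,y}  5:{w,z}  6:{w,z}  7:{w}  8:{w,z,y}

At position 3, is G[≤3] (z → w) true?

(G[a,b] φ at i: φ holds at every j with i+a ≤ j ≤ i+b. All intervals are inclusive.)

Check (z → w) at every j in [3,6]:
  j=3: antecedent true; consequent false → ✗
  j=4: antecedent false → ✓
  j=5: antecedent true; consequent true → ✓
  j=6: antecedent true; consequent true → ✓
Fails at j=3 → formula fails.

Does not hold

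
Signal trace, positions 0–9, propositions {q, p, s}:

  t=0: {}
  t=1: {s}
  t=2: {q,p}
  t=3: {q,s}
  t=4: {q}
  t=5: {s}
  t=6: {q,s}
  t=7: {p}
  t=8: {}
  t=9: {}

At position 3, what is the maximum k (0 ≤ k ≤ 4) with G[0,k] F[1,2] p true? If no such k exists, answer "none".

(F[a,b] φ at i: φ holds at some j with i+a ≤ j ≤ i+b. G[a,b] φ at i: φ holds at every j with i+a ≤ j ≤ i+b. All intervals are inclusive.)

none

F[1,2] p must hold from j=3 onward; find where it first fails.
  j=3: fails → no k works.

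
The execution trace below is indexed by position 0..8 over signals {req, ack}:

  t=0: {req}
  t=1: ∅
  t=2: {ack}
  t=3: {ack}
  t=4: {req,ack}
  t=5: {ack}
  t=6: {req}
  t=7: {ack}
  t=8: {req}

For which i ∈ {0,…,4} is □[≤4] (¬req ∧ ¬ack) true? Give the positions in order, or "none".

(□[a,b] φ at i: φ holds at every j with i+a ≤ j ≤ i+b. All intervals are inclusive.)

none

Evaluate at each i in [0,4]:
  i=0: ✗ (fails at j=0)
  i=1: ✗ (fails at j=2)
  i=2: ✗ (fails at j=2)
  i=3: ✗ (fails at j=3)
  i=4: ✗ (fails at j=4)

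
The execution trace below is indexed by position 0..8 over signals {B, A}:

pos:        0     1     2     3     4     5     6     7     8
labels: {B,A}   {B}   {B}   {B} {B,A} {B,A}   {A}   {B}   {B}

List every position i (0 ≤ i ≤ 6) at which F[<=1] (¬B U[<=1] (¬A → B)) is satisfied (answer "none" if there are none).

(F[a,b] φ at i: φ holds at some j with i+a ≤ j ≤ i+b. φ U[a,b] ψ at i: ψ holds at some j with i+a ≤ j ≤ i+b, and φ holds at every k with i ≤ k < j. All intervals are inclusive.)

0, 1, 2, 3, 4, 5, 6

Evaluate at each i in [0,6]:
  i=0: ✓ (witness j=0)
  i=1: ✓ (witness j=1)
  i=2: ✓ (witness j=2)
  i=3: ✓ (witness j=3)
  i=4: ✓ (witness j=4)
  i=5: ✓ (witness j=5)
  i=6: ✓ (witness j=6)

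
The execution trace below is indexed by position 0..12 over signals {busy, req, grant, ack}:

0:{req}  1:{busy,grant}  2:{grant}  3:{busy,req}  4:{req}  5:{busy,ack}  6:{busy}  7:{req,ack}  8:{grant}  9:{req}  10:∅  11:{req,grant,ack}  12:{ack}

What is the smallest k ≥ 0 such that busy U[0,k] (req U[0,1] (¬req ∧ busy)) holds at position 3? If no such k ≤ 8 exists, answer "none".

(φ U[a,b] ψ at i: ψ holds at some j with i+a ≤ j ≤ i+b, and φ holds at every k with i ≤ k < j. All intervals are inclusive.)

Need earliest j ≥ 3 with (req U[0,1] (¬req ∧ busy)), and busy at every k in [3,j-1].
  j=3: rhs fails.
  j=4: rhs holds; lhs holds on [3,3]. k = 1.

1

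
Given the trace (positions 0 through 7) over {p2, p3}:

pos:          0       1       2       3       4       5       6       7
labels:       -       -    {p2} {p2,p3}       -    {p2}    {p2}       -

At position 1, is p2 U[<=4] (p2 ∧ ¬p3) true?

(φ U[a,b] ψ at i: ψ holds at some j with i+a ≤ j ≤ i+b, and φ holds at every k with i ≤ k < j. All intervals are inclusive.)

Does not hold

Need some j in [1,5] with (p2 ∧ ¬p3), and p2 at every k in [1,j-1].
  j=1: (p2 ∧ ¬p3) false.
  j=2: (p2 ∧ ¬p3) holds, but p2 fails at k=1 → not this j.
  j=3: (p2 ∧ ¬p3) false.
  j=4: (p2 ∧ ¬p3) false.
  j=5: (p2 ∧ ¬p3) holds, but p2 fails at k=1 → not this j.
No j in the window works → until fails.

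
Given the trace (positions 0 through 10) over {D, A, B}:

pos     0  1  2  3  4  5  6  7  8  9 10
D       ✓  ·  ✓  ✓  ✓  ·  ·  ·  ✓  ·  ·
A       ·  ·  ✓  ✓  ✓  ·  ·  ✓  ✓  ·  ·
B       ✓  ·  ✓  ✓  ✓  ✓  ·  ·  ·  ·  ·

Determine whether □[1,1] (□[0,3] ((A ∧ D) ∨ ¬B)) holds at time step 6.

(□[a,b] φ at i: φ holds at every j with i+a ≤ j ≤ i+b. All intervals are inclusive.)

Check □[0,3] ((A ∧ D) ∨ ¬B) at every j in [7,7]:
  j=7: holds on [7,10]
All positions satisfy it → formula holds.

Yes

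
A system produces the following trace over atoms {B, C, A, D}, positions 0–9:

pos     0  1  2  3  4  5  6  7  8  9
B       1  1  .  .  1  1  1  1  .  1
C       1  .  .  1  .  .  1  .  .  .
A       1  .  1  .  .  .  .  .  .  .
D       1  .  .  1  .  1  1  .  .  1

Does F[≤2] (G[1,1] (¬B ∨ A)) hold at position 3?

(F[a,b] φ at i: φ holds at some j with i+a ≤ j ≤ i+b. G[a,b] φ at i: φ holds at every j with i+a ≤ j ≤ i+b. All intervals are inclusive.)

No

Check G[1,1] (¬B ∨ A) at each j in [3,5]:
  j=3: fails at 4
  j=4: fails at 5
  j=5: fails at 6
No position in the window satisfies it → formula fails.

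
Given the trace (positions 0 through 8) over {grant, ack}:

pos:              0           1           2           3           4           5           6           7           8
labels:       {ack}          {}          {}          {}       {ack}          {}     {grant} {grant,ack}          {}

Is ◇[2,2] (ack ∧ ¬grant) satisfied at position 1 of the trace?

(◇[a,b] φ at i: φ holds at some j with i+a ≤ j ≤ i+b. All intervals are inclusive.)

Check (ack ∧ ¬grant) at each j in [3,3]:
  j=3: false
No position in the window satisfies it → formula fails.

False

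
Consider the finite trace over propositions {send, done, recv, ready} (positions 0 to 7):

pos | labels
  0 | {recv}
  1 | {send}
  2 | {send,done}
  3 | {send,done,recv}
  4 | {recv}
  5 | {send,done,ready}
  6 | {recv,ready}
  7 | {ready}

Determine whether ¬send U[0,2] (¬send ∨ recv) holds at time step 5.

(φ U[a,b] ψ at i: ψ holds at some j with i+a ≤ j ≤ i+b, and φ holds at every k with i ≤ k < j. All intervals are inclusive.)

Need some j in [5,7] with (¬send ∨ recv), and ¬send at every k in [5,j-1].
  j=5: (¬send ∨ recv) false.
  j=6: (¬send ∨ recv) holds, but ¬send fails at k=5 → not this j.
  j=7: (¬send ∨ recv) holds, but ¬send fails at k=5 → not this j.
No j in the window works → until fails.

No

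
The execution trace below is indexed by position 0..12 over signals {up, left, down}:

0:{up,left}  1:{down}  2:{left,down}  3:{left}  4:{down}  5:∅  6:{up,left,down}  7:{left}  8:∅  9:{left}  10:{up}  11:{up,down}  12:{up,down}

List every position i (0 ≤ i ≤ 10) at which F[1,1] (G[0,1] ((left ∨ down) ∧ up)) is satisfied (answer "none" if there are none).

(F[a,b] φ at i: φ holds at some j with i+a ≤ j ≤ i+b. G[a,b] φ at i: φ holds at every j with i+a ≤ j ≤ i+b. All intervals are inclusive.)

10

Evaluate at each i in [0,10]:
  i=0: ✗ (none in [1,1])
  i=1: ✗ (none in [2,2])
  i=2: ✗ (none in [3,3])
  i=3: ✗ (none in [4,4])
  i=4: ✗ (none in [5,5])
  i=5: ✗ (none in [6,6])
  i=6: ✗ (none in [7,7])
  i=7: ✗ (none in [8,8])
  i=8: ✗ (none in [9,9])
  i=9: ✗ (none in [10,10])
  i=10: ✓ (witness j=11)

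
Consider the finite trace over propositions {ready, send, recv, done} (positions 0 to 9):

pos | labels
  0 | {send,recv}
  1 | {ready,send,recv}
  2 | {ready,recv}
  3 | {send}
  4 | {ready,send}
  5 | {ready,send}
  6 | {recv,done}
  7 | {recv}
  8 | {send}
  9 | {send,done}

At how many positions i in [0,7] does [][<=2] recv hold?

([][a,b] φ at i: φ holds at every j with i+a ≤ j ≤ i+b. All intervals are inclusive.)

1

Evaluate at each i in [0,7]:
  i=0: ✓ (all of [0,2])
  i=1: ✗ (fails at j=3)
  i=2: ✗ (fails at j=3)
  i=3: ✗ (fails at j=3)
  i=4: ✗ (fails at j=4)
  i=5: ✗ (fails at j=5)
  i=6: ✗ (fails at j=8)
  i=7: ✗ (fails at j=8)
Positions where it holds: {0} → 1.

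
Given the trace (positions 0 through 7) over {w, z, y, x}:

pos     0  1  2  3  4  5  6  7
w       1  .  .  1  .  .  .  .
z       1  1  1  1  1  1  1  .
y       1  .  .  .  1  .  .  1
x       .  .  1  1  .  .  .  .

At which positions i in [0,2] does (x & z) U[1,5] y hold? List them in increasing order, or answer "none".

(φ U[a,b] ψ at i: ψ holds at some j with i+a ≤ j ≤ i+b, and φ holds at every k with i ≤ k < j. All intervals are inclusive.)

2

Evaluate at each i in [0,2]:
  i=0: ✗ (lhs fails at k=0 before rhs at j=4)
  i=1: ✗ (lhs fails at k=1 before rhs at j=4)
  i=2: ✓ (rhs at j=4; lhs holds on [2,3])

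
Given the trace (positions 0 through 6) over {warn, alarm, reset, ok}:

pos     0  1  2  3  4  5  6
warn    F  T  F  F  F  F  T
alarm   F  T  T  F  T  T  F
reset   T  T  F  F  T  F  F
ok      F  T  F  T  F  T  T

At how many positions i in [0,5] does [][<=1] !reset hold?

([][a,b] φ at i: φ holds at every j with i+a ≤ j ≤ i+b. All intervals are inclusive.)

Evaluate at each i in [0,5]:
  i=0: ✗ (fails at j=0)
  i=1: ✗ (fails at j=1)
  i=2: ✓ (all of [2,3])
  i=3: ✗ (fails at j=4)
  i=4: ✗ (fails at j=4)
  i=5: ✓ (all of [5,6])
Positions where it holds: {2, 5} → 2.

2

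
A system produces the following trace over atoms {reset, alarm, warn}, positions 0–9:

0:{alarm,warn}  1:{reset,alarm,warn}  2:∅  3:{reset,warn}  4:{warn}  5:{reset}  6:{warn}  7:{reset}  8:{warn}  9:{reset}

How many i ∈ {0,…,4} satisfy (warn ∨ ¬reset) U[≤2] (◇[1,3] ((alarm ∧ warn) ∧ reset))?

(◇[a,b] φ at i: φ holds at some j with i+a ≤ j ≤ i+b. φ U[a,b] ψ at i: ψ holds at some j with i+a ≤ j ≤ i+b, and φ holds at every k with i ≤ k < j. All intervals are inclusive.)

1

Evaluate at each i in [0,4]:
  i=0: ✓ (rhs at j=0)
  i=1: ✗ (no rhs in [1,3])
  i=2: ✗ (no rhs in [2,4])
  i=3: ✗ (no rhs in [3,5])
  i=4: ✗ (no rhs in [4,6])
Positions where it holds: {0} → 1.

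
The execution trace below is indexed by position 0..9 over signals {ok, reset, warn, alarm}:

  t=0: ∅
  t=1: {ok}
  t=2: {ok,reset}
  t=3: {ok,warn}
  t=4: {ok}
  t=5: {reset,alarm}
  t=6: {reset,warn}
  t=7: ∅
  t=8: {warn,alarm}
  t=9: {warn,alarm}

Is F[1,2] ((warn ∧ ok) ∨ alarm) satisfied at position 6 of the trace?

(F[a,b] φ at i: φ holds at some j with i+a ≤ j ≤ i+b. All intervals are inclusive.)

Check ((warn ∧ ok) ∨ alarm) at each j in [7,8]:
  j=7: false
  j=8: true
Found at j=8 → formula holds.

Holds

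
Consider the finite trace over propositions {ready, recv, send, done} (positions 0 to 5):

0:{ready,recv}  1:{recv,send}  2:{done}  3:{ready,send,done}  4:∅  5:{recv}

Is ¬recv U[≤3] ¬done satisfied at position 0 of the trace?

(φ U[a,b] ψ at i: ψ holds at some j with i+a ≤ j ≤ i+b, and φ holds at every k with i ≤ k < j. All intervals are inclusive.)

Yes

Need some j in [0,3] with ¬done, and ¬recv at every k in [0,j-1].
  j=0: ¬done holds; no prefix to check → satisfied.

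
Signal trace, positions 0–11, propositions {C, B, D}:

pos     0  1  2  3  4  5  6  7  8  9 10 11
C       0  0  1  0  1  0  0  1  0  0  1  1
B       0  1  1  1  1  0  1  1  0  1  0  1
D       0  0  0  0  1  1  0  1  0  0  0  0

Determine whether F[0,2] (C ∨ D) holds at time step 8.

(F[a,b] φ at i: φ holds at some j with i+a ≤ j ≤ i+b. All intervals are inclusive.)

Check (C ∨ D) at each j in [8,10]:
  j=8: false
  j=9: false
  j=10: true
Found at j=10 → formula holds.

Holds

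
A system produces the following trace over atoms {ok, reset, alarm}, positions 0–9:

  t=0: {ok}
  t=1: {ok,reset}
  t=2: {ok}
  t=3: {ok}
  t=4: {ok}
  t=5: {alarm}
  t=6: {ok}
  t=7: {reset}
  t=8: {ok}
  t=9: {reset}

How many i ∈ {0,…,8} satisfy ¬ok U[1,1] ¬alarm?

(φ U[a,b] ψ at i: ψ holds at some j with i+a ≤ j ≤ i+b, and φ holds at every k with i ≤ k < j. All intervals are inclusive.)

Evaluate at each i in [0,8]:
  i=0: ✗ (lhs fails at k=0 before rhs at j=1)
  i=1: ✗ (lhs fails at k=1 before rhs at j=2)
  i=2: ✗ (lhs fails at k=2 before rhs at j=3)
  i=3: ✗ (lhs fails at k=3 before rhs at j=4)
  i=4: ✗ (no rhs in [5,5])
  i=5: ✓ (rhs at j=6; lhs holds on [5,5])
  i=6: ✗ (lhs fails at k=6 before rhs at j=7)
  i=7: ✓ (rhs at j=8; lhs holds on [7,7])
  i=8: ✗ (lhs fails at k=8 before rhs at j=9)
Positions where it holds: {5, 7} → 2.

2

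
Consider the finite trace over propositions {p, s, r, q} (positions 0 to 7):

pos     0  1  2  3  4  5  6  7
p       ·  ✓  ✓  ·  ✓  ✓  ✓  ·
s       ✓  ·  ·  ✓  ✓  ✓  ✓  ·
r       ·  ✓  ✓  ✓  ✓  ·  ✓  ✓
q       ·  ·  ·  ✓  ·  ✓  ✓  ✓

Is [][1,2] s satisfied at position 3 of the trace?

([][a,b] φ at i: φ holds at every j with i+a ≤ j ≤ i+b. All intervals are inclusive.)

Check s at every j in [4,5]:
  j=4: true
  j=5: true
All positions satisfy it → formula holds.

True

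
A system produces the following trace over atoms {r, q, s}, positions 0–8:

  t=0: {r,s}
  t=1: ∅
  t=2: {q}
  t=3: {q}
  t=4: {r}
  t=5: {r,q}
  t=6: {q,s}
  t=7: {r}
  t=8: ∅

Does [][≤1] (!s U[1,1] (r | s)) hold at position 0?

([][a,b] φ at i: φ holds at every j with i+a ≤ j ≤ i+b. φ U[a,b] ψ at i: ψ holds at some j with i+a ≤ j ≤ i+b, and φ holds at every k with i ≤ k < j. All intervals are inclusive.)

False

Check (!s U[1,1] (r | s)) at every j in [0,1]:
  j=0: fails
  j=1: fails
Fails at j=0 → formula fails.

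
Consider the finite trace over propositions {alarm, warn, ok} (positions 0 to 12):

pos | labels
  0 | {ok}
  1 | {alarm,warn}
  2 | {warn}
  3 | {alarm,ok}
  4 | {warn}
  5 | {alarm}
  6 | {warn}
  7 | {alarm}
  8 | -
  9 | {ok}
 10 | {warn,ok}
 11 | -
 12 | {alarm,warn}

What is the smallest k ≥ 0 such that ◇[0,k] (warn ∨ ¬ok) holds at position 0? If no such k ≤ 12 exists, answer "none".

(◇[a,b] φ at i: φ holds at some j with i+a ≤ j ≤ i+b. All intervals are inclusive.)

Scan j = 0,1,… for (warn ∨ ¬ok):
  j=0: fails
  j=1: holds
First hit at j=1, so smallest k = 1-0 = 1.

1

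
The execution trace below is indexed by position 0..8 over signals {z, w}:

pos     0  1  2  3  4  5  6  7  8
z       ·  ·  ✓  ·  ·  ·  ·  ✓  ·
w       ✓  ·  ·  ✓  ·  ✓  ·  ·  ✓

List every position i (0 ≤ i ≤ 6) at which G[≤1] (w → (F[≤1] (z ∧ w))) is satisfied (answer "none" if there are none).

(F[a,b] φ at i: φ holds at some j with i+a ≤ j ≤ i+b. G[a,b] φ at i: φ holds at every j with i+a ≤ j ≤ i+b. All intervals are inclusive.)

Evaluate at each i in [0,6]:
  i=0: ✗ (fails at j=0)
  i=1: ✓ (all of [1,2])
  i=2: ✗ (fails at j=3)
  i=3: ✗ (fails at j=3)
  i=4: ✗ (fails at j=5)
  i=5: ✗ (fails at j=5)
  i=6: ✓ (all of [6,7])

1, 6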